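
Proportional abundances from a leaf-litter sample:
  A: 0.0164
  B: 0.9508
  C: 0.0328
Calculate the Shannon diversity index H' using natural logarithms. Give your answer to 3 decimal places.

Each pᵢ ln pᵢ term (working shown to 5 dp, full precision carried): 0.0164×(-4.11047)=-0.06741, 0.9508×(-0.05045)=-0.04797, 0.0328×(-3.41733)=-0.11209.
Sum = -0.22747, so H' = 0.227.

0.227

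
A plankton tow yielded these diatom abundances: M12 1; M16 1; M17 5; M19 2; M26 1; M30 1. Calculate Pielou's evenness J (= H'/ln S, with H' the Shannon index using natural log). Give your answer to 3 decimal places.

0.860

Total N = 1+1+5+2+1+1 = 11, so the proportions are 0.09091, 0.09091, 0.45455, 0.18182, 0.09091, 0.09091 (working shown to 5 dp, full precision carried).
H' = −Σ pᵢ ln pᵢ = −((-0.21799) + (-0.21799) + (-0.35839) + (-0.30995) + (-0.21799) + (-0.21799)) = 1.54031.
With S = 6 species, ln S = 1.79176, so J = 1.54031/1.79176 = 0.85966, i.e. 0.860 to 3 decimal places.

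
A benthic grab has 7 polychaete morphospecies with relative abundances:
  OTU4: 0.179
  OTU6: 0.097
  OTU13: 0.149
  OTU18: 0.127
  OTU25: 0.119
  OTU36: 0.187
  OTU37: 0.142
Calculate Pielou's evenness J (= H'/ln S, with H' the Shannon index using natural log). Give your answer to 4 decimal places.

H' = −Σ pᵢ ln pᵢ = −((-0.307946) + (-0.226305) + (-0.283668) + (-0.262073) + (-0.253307) + (-0.313533) + (-0.277174)) = 1.924006 (working shown to 6 dp, full precision carried).
With S = 7 species, ln S = 1.945910, so J = 1.924006/1.945910 = 0.988744, i.e. 0.9887 to 4 decimal places.

0.9887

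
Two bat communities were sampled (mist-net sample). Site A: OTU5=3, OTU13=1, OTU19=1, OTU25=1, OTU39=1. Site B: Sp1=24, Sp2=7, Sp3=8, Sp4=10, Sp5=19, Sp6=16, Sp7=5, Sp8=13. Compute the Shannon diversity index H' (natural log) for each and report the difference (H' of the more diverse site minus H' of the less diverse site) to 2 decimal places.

0.49

Site A: N=7, proportions 0.42857, 0.14286, 0.14286, 0.14286, 0.14286, giving H' = 1.47508 (working shown to 5 dp, full precision carried).
Site B: N=102, proportions 0.23529, 0.06863, 0.07843, 0.09804, 0.18627, 0.15686, 0.04902, 0.12745, giving H' = 1.96563.
Difference = |1.47508 − 1.96563| = 0.49055, i.e. 0.49 to 2 decimal places.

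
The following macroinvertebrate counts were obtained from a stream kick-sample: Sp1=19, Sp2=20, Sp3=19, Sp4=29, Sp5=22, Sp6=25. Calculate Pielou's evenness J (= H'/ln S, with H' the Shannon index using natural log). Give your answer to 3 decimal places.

Total N = 19+20+19+29+22+25 = 134, so the proportions are 0.14179, 0.14925, 0.14179, 0.21642, 0.16418, 0.18657 (working shown to 5 dp, full precision carried).
H' = −Σ pᵢ ln pᵢ = −((-0.27697) + (-0.28390) + (-0.27697) + (-0.33124) + (-0.29664) + (-0.31324)) = 1.77896.
With S = 6 species, ln S = 1.79176, so J = 1.77896/1.79176 = 0.99286, i.e. 0.993 to 3 decimal places.

0.993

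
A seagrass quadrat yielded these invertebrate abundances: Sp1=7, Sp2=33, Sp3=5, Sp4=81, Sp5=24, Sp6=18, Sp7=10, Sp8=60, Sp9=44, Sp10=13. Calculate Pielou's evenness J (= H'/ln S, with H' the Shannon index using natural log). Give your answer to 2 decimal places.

0.87

Total N = 7+33+5+81+24+18+10+60+44+13 = 295, so the proportions are 0.0237, 0.1119, 0.0169, 0.2746, 0.0814, 0.061, 0.0339, 0.2034, 0.1492, 0.0441 (working shown to 4 dp, full precision carried).
H' = −Σ pᵢ ln pᵢ = −((-0.0888) + (-0.2450) + (-0.0691) + (-0.3549) + (-0.2041) + (-0.1706) + (-0.1147) + (-0.3239) + (-0.2838) + (-0.1376)) = 1.9926.
With S = 10 species, ln S = 2.3026, so J = 1.9926/2.3026 = 0.8654, i.e. 0.87 to 2 decimal places.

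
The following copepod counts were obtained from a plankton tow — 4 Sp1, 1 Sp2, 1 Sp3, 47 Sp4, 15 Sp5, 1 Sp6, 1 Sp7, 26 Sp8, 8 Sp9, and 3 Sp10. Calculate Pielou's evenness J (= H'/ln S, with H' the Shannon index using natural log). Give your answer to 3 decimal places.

Total N = 4+1+1+47+15+1+1+26+8+3 = 107, so the proportions are 0.03738, 0.00935, 0.00935, 0.43925, 0.14019, 0.00935, 0.00935, 0.24299, 0.07477, 0.02804 (working shown to 5 dp, full precision carried).
H' = −Σ pᵢ ln pᵢ = −((-0.12286) + (-0.04367) + (-0.04367) + (-0.36136) + (-0.27544) + (-0.04367) + (-0.04367) + (-0.34377) + (-0.19390) + (-0.10021)) = 1.57222.
With S = 10 species, ln S = 2.30259, so J = 1.57222/2.30259 = 0.68281, i.e. 0.683 to 3 decimal places.

0.683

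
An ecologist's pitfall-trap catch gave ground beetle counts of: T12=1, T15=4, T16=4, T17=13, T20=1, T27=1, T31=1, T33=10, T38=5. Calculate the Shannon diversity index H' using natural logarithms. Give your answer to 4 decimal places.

Total N = 1+4+4+13+1+1+1+10+5 = 40, so the proportions are 0.025, 0.1, 0.1, 0.325, 0.025, 0.025, 0.025, 0.25, 0.125 (working shown to 6 dp, full precision carried).
Each pᵢ ln pᵢ term: 0.025×(-3.688879)=-0.092222, 0.1×(-2.302585)=-0.230259, 0.1×(-2.302585)=-0.230259, 0.325×(-1.123930)=-0.365277, 0.025×(-3.688879)=-0.092222, 0.025×(-3.688879)=-0.092222, 0.025×(-3.688879)=-0.092222, 0.25×(-1.386294)=-0.346574, 0.125×(-2.079442)=-0.259930.
Sum = -1.801186, so H' = 1.8012.

1.8012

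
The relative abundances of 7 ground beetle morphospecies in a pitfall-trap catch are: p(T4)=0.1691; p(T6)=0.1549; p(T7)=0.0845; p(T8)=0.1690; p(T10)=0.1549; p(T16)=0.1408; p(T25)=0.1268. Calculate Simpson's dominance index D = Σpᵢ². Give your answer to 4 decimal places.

0.1482

D = 0.1691² + 0.1549² + 0.0845² + 0.169² + 0.1549² + 0.1408² + 0.1268² = 0.028595 + 0.023994 + 0.007140 + 0.028561 + 0.023994 + 0.019825 + 0.016078 = 0.148187 (working shown to 6 dp, full precision carried).
To 4 decimal places, D = 0.1482.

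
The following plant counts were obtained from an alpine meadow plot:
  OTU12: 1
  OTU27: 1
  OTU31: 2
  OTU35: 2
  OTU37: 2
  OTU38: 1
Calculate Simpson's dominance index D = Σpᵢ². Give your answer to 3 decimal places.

0.185

Total N = 1+1+2+2+2+1 = 9, so the proportions are 0.11111, 0.11111, 0.22222, 0.22222, 0.22222, 0.11111 (working shown to 5 dp, full precision carried).
D = 0.11111² + 0.11111² + 0.22222² + 0.22222² + 0.22222² + 0.11111² = 0.01235 + 0.01235 + 0.04938 + 0.04938 + 0.04938 + 0.01235 = 0.18519.
To 3 decimal places, D = 0.185.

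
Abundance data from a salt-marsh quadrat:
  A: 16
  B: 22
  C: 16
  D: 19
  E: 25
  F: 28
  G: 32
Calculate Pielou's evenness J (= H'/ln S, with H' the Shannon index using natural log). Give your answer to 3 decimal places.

0.984

Total N = 16+22+16+19+25+28+32 = 158, so the proportions are 0.10127, 0.13924, 0.10127, 0.12025, 0.15823, 0.17722, 0.20253 (working shown to 5 dp, full precision carried).
H' = −Σ pᵢ ln pᵢ = −((-0.23190) + (-0.27452) + (-0.23190) + (-0.25471) + (-0.29173) + (-0.30665) + (-0.32341)) = 1.91483.
With S = 7 species, ln S = 1.94591, so J = 1.91483/1.94591 = 0.98403, i.e. 0.984 to 3 decimal places.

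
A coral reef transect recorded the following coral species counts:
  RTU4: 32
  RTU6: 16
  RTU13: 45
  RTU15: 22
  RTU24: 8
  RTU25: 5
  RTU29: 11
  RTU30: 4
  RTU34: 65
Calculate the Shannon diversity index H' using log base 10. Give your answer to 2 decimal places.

Total N = 32+16+45+22+8+5+11+4+65 = 208, so the proportions are 0.1538, 0.0769, 0.2163, 0.1058, 0.0385, 0.024, 0.0529, 0.0192, 0.3125 (working shown to 4 dp, full precision carried).
Each pᵢ log₁₀ pᵢ term: 0.1538×(-0.8129)=-0.1251, 0.0769×(-1.1139)=-0.0857, 0.2163×(-0.6649)=-0.1438, 0.1058×(-0.9756)=-0.1032, 0.0385×(-1.4150)=-0.0544, 0.024×(-1.6191)=-0.0389, 0.0529×(-1.2767)=-0.0675, 0.0192×(-1.7160)=-0.0330, 0.3125×(-0.5051)=-0.1579.
Sum = -0.8095, so H' = 0.81.

0.81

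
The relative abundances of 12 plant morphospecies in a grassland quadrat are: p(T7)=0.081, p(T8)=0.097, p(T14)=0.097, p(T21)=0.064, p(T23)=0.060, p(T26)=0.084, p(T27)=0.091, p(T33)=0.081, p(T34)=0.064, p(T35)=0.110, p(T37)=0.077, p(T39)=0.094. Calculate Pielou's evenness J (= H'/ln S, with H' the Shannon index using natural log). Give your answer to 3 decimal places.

0.994

H' = −Σ pᵢ ln pᵢ = −((-0.20358) + (-0.22631) + (-0.22631) + (-0.17593) + (-0.16880) + (-0.20806) + (-0.21812) + (-0.20358) + (-0.17593) + (-0.24280) + (-0.19742) + (-0.22226)) = 2.46909 (working shown to 5 dp, full precision carried).
With S = 12 species, ln S = 2.48491, so J = 2.46909/2.48491 = 0.99364, i.e. 0.994 to 3 decimal places.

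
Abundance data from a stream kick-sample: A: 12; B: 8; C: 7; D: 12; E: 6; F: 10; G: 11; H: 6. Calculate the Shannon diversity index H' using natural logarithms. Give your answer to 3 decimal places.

2.043

Total N = 12+8+7+12+6+10+11+6 = 72, so the proportions are 0.16667, 0.11111, 0.09722, 0.16667, 0.08333, 0.13889, 0.15278, 0.08333 (working shown to 5 dp, full precision carried).
Each pᵢ ln pᵢ term: 0.16667×(-1.79176)=-0.29863, 0.11111×(-2.19722)=-0.24414, 0.09722×(-2.33076)=-0.22660, 0.16667×(-1.79176)=-0.29863, 0.08333×(-2.48491)=-0.20708, 0.13889×(-1.97408)=-0.27418, 0.15278×(-1.87877)=-0.28703, 0.08333×(-2.48491)=-0.20708.
Sum = -2.04335, so H' = 2.043.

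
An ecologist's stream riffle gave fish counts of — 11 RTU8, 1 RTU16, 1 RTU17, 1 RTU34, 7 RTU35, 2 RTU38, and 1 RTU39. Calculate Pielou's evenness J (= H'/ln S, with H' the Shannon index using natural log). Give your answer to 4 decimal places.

0.7471

Total N = 11+1+1+1+7+2+1 = 24, so the proportions are 0.458333, 0.041667, 0.041667, 0.041667, 0.291667, 0.083333, 0.041667 (working shown to 6 dp, full precision carried).
H' = −Σ pᵢ ln pᵢ = −((-0.357573) + (-0.132419) + (-0.132419) + (-0.132419) + (-0.359375) + (-0.207076) + (-0.132419)) = 1.453699.
With S = 7 species, ln S = 1.945910, so J = 1.453699/1.945910 = 0.747054, i.e. 0.7471 to 4 decimal places.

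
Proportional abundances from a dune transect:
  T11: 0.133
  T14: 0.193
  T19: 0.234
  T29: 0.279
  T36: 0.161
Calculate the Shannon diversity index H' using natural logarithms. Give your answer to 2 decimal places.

1.58

Each pᵢ ln pᵢ term (working shown to 4 dp, full precision carried): 0.133×(-2.0174)=-0.2683, 0.193×(-1.6451)=-0.3175, 0.234×(-1.4524)=-0.3399, 0.279×(-1.2765)=-0.3562, 0.161×(-1.8264)=-0.2940.
Sum = -1.5759, so H' = 1.58.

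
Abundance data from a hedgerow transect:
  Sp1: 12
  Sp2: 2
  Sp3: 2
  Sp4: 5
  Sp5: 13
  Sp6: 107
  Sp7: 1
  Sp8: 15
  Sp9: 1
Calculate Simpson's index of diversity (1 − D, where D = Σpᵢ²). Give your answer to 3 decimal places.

Total N = 12+2+2+5+13+107+1+15+1 = 158, so the proportions are 0.07595, 0.01266, 0.01266, 0.03165, 0.08228, 0.67722, 0.00633, 0.09494, 0.00633 (working shown to 5 dp, full precision carried).
D = 0.07595² + 0.01266² + 0.01266² + 0.03165² + 0.08228² + 0.67722² + 0.00633² + 0.09494² + 0.00633² = 0.00577 + 0.00016 + 0.00016 + 0.00100 + 0.00677 + 0.45862 + 0.00004 + 0.00901 + 0.00004 = 0.48157.
So 1 − D = 0.51843, i.e. 0.518 to 3 decimal places.

0.518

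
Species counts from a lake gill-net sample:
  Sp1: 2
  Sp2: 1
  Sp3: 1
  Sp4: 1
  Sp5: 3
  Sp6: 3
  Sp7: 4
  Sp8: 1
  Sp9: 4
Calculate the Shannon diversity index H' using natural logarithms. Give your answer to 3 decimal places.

2.042

Total N = 2+1+1+1+3+3+4+1+4 = 20, so the proportions are 0.1, 0.05, 0.05, 0.05, 0.15, 0.15, 0.2, 0.05, 0.2 (working shown to 5 dp, full precision carried).
Each pᵢ ln pᵢ term: 0.1×(-2.30259)=-0.23026, 0.05×(-2.99573)=-0.14979, 0.05×(-2.99573)=-0.14979, 0.05×(-2.99573)=-0.14979, 0.15×(-1.89712)=-0.28457, 0.15×(-1.89712)=-0.28457, 0.2×(-1.60944)=-0.32189, 0.05×(-2.99573)=-0.14979, 0.2×(-1.60944)=-0.32189.
Sum = -2.04232, so H' = 2.042.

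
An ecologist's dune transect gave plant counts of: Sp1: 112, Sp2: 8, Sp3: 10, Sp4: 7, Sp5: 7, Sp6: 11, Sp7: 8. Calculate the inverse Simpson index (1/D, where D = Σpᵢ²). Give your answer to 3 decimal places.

2.045

Total N = 112+8+10+7+7+11+8 = 163, so the proportions are 0.687117, 0.04908, 0.06135, 0.042945, 0.042945, 0.067485, 0.04908 (working shown to 6 dp, full precision carried).
D = 0.687117² + 0.04908² + 0.06135² + 0.042945² + 0.042945² + 0.067485² + 0.04908² = 0.472129 + 0.002409 + 0.003764 + 0.001844 + 0.001844 + 0.004554 + 0.002409 = 0.488953.
So 1/D = 2.04519, i.e. 2.045 to 3 decimal places.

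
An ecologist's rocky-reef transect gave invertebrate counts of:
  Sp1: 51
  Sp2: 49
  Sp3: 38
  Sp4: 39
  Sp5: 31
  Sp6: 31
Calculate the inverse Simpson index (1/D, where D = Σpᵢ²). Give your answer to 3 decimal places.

Total N = 51+49+38+39+31+31 = 239, so the proportions are 0.2133891, 0.2050209, 0.1589958, 0.1631799, 0.1297071, 0.1297071 (working shown to 7 dp, full precision carried).
D = 0.2133891² + 0.2050209² + 0.1589958² + 0.1631799² + 0.1297071² + 0.1297071² = 0.0455349 + 0.0420336 + 0.0252797 + 0.0266277 + 0.0168239 + 0.0168239 = 0.1731237.
So 1/D = 5.77622, i.e. 5.776 to 3 decimal places.

5.776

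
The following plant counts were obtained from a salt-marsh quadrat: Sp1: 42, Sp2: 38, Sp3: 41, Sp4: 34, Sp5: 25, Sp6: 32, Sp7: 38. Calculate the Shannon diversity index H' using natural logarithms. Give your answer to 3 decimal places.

Total N = 42+38+41+34+25+32+38 = 250, so the proportions are 0.168, 0.152, 0.164, 0.136, 0.1, 0.128, 0.152 (working shown to 5 dp, full precision carried).
Each pᵢ ln pᵢ term: 0.168×(-1.78379)=-0.29968, 0.152×(-1.88387)=-0.28635, 0.164×(-1.80789)=-0.29649, 0.136×(-1.99510)=-0.27133, 0.1×(-2.30259)=-0.23026, 0.128×(-2.05573)=-0.26313, 0.152×(-1.88387)=-0.28635.
Sum = -1.93359, so H' = 1.934.

1.934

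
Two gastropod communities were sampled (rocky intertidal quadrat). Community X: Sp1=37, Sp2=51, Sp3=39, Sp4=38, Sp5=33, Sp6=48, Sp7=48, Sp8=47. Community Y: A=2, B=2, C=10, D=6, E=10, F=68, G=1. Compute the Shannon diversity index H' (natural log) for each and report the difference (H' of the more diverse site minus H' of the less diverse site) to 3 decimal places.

0.974

Community X: N=341, proportions 0.1085, 0.14956, 0.11437, 0.11144, 0.09677, 0.14076, 0.14076, 0.13783, giving H' = 2.06880 (working shown to 5 dp, full precision carried).
Community Y: N=99, proportions 0.0202, 0.0202, 0.10101, 0.06061, 0.10101, 0.68687, 0.0101, giving H' = 1.09511.
Difference = |2.06880 − 1.09511| = 0.97369, i.e. 0.974 to 3 decimal places.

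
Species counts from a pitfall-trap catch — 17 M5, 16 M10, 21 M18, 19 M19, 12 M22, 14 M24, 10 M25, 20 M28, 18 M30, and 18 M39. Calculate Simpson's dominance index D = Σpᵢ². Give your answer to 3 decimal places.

0.104

Total N = 17+16+21+19+12+14+10+20+18+18 = 165, so the proportions are 0.10303, 0.09697, 0.12727, 0.11515, 0.07273, 0.08485, 0.06061, 0.12121, 0.10909, 0.10909 (working shown to 5 dp, full precision carried).
D = 0.10303² + 0.09697² + 0.12727² + 0.11515² + 0.07273² + 0.08485² + 0.06061² + 0.12121² + 0.10909² + 0.10909² = 0.01062 + 0.00940 + 0.01620 + 0.01326 + 0.00529 + 0.00720 + 0.00367 + 0.01469 + 0.01190 + 0.01190 = 0.10413.
To 3 decimal places, D = 0.104.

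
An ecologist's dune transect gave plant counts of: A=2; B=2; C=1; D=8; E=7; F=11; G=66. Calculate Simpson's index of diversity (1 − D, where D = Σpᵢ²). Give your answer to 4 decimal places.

0.5112

Total N = 2+2+1+8+7+11+66 = 97, so the proportions are 0.020619, 0.020619, 0.010309, 0.082474, 0.072165, 0.113402, 0.680412 (working shown to 6 dp, full precision carried).
D = 0.020619² + 0.020619² + 0.010309² + 0.082474² + 0.072165² + 0.113402² + 0.680412² = 0.000425 + 0.000425 + 0.000106 + 0.006802 + 0.005208 + 0.012860 + 0.462961 = 0.488787.
So 1 − D = 0.511213, i.e. 0.5112 to 4 decimal places.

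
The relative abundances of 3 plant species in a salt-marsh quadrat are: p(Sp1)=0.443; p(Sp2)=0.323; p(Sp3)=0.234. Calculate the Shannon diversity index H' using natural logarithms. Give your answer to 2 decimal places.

1.07

Each pᵢ ln pᵢ term (working shown to 4 dp, full precision carried): 0.443×(-0.8142)=-0.3607, 0.323×(-1.1301)=-0.3650, 0.234×(-1.4524)=-0.3399.
Sum = -1.0656, so H' = 1.07.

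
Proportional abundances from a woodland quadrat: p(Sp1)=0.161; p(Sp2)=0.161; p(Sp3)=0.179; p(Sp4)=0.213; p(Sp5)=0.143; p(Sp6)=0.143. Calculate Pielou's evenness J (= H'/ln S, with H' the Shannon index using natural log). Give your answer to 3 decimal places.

0.994

H' = −Σ pᵢ ln pᵢ = −((-0.29404) + (-0.29404) + (-0.30795) + (-0.32940) + (-0.27812) + (-0.27812)) = 1.78167 (working shown to 5 dp, full precision carried).
With S = 6 species, ln S = 1.79176, so J = 1.78167/1.79176 = 0.99437, i.e. 0.994 to 3 decimal places.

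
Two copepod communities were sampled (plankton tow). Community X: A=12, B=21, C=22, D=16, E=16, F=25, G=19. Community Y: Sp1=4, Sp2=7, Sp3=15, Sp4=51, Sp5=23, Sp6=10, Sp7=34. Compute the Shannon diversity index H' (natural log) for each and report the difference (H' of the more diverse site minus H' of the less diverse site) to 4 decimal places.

0.2530

Community X: N=131, proportions 0.0916031, 0.1603053, 0.1679389, 0.1221374, 0.1221374, 0.1908397, 0.1450382, giving H' = 1.9217938 (working shown to 7 dp, full precision carried).
Community Y: N=144, proportions 0.0277778, 0.0486111, 0.1041667, 0.3541667, 0.1597222, 0.0694444, 0.2361111, giving H' = 1.6687794.
Difference = |1.9217938 − 1.6687794| = 0.2530144, i.e. 0.2530 to 4 decimal places.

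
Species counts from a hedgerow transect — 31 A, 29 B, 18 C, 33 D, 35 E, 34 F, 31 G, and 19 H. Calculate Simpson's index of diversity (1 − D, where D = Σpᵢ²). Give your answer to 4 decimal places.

Total N = 31+29+18+33+35+34+31+19 = 230, so the proportions are 0.134783, 0.126087, 0.078261, 0.143478, 0.152174, 0.147826, 0.134783, 0.082609 (working shown to 6 dp, full precision carried).
D = 0.134783² + 0.126087² + 0.078261² + 0.143478² + 0.152174² + 0.147826² + 0.134783² + 0.082609² = 0.018166 + 0.015898 + 0.006125 + 0.020586 + 0.023157 + 0.021853 + 0.018166 + 0.006824 = 0.130775.
So 1 − D = 0.869225, i.e. 0.8692 to 4 decimal places.

0.8692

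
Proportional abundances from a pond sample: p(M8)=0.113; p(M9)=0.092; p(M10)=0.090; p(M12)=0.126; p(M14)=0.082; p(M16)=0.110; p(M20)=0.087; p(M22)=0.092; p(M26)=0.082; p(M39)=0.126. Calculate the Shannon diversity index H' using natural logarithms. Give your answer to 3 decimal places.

2.290

Each pᵢ ln pᵢ term (working shown to 5 dp, full precision carried): 0.113×(-2.18037)=-0.24638, 0.092×(-2.38597)=-0.21951, 0.09×(-2.40795)=-0.21672, 0.126×(-2.07147)=-0.26101, 0.082×(-2.50104)=-0.20508, 0.11×(-2.20727)=-0.24280, 0.087×(-2.44185)=-0.21244, 0.092×(-2.38597)=-0.21951, 0.082×(-2.50104)=-0.20508, 0.126×(-2.07147)=-0.26101.
Sum = -2.28954, so H' = 2.290.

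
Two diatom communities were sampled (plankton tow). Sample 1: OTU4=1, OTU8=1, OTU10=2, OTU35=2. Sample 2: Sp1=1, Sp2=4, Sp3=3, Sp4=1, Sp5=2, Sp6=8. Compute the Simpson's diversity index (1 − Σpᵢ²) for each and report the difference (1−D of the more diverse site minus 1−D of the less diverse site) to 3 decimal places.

0.015

Sample 1: N=6, proportions 0.16667, 0.16667, 0.33333, 0.33333, giving 1−D = 0.72222 (working shown to 5 dp, full precision carried).
Sample 2: N=19, proportions 0.05263, 0.21053, 0.15789, 0.05263, 0.10526, 0.42105, giving 1−D = 0.73684.
Difference = |0.72222 − 0.73684| = 0.01462, i.e. 0.015 to 3 decimal places.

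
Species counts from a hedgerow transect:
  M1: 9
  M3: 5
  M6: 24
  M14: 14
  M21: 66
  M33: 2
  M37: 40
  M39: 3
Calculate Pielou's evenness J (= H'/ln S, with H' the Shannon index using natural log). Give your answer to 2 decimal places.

0.77

Total N = 9+5+24+14+66+2+40+3 = 163, so the proportions are 0.0552, 0.0307, 0.1472, 0.0859, 0.4049, 0.0123, 0.2454, 0.0184 (working shown to 4 dp, full precision carried).
H' = −Σ pᵢ ln pᵢ = −((-0.1599) + (-0.1069) + (-0.2821) + (-0.2108) + (-0.3661) + (-0.0540) + (-0.3448) + (-0.0735)) = 1.5981.
With S = 8 species, ln S = 2.0794, so J = 1.5981/2.0794 = 0.7685, i.e. 0.77 to 2 decimal places.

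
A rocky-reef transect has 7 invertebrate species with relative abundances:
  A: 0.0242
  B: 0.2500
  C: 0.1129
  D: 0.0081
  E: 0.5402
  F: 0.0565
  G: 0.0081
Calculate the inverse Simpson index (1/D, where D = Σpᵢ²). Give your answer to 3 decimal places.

D = 0.0242² + 0.25² + 0.1129² + 0.0081² + 0.5402² + 0.0565² + 0.0081² = 0.000586 + 0.062500 + 0.012746 + 0.000066 + 0.291816 + 0.003192 + 0.000066 = 0.370972 (working shown to 6 dp, full precision carried).
So 1/D = 2.69562, i.e. 2.696 to 3 decimal places.

2.696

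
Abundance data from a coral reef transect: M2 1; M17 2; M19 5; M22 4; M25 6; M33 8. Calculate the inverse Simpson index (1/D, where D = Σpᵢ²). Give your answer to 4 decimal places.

Total N = 1+2+5+4+6+8 = 26, so the proportions are 0.03846154, 0.07692308, 0.19230769, 0.15384615, 0.23076923, 0.30769231 (working shown to 8 dp, full precision carried).
D = 0.03846154² + 0.07692308² + 0.19230769² + 0.15384615² + 0.23076923² + 0.30769231² = 0.00147929 + 0.00591716 + 0.03698225 + 0.02366864 + 0.05325444 + 0.09467456 = 0.21597633.
So 1/D = 4.630137, i.e. 4.6301 to 4 decimal places.

4.6301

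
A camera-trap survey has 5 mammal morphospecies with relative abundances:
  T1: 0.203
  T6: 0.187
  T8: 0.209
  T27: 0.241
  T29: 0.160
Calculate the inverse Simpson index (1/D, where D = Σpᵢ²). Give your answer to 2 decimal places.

D = 0.203² + 0.187² + 0.209² + 0.241² + 0.16² = 0.041209 + 0.034969 + 0.043681 + 0.058081 + 0.025600 = 0.203540 (working shown to 6 dp, full precision carried).
So 1/D = 4.9130, i.e. 4.91 to 2 decimal places.

4.91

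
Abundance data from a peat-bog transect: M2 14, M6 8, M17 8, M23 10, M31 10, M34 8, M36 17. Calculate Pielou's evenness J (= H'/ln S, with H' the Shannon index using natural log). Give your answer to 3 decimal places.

Total N = 14+8+8+10+10+8+17 = 75, so the proportions are 0.18667, 0.10667, 0.10667, 0.13333, 0.13333, 0.10667, 0.22667 (working shown to 5 dp, full precision carried).
H' = −Σ pᵢ ln pᵢ = −((-0.31331) + (-0.23872) + (-0.23872) + (-0.26865) + (-0.26865) + (-0.23872) + (-0.33644)) = 1.90323.
With S = 7 species, ln S = 1.94591, so J = 1.90323/1.94591 = 0.97806, i.e. 0.978 to 3 decimal places.

0.978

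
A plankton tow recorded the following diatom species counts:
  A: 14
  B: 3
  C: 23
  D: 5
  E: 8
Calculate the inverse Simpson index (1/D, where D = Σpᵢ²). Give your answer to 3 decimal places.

3.413

Total N = 14+3+23+5+8 = 53, so the proportions are 0.2641509, 0.0566038, 0.4339623, 0.0943396, 0.1509434 (working shown to 7 dp, full precision carried).
D = 0.2641509² + 0.0566038² + 0.4339623² + 0.0943396² + 0.1509434² = 0.0697757 + 0.0032040 + 0.1883232 + 0.0089000 + 0.0227839 = 0.2929868.
So 1/D = 3.41312, i.e. 3.413 to 3 decimal places.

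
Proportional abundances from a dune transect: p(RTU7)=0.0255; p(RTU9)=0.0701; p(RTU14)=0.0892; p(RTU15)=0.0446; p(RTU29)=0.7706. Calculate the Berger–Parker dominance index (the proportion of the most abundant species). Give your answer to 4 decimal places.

0.7706

The largest proportion is 0.7706, i.e. d = 0.7706 to 4 decimal places.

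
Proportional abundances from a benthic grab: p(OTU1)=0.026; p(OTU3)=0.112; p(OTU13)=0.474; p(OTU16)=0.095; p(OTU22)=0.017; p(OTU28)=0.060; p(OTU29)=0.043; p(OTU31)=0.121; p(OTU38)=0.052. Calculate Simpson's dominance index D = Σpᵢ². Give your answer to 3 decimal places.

0.270

D = 0.026² + 0.112² + 0.474² + 0.095² + 0.017² + 0.06² + 0.043² + 0.121² + 0.052² = 0.00068 + 0.01254 + 0.22468 + 0.00903 + 0.00029 + 0.00360 + 0.00185 + 0.01464 + 0.00270 = 0.27000 (working shown to 5 dp, full precision carried).
To 3 decimal places, D = 0.270.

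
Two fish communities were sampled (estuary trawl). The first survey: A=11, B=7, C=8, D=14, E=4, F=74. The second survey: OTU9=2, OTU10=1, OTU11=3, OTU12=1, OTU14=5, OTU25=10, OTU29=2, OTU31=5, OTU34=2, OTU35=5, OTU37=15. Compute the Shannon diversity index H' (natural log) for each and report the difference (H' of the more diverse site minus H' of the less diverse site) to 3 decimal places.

The first survey: N=118, proportions 0.09322, 0.05932, 0.0678, 0.11864, 0.0339, 0.62712, giving H' = 1.23148 (working shown to 5 dp, full precision carried).
The second survey: N=51, proportions 0.03922, 0.01961, 0.05882, 0.01961, 0.09804, 0.19608, 0.03922, 0.09804, 0.03922, 0.09804, 0.29412, giving H' = 2.06432.
Difference = |1.23148 − 2.06432| = 0.83284, i.e. 0.833 to 3 decimal places.

0.833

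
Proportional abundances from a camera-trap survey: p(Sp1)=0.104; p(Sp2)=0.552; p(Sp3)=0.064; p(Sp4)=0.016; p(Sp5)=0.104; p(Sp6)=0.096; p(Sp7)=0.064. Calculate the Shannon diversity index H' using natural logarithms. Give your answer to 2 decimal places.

Each pᵢ ln pᵢ term (working shown to 4 dp, full precision carried): 0.104×(-2.2634)=-0.2354, 0.552×(-0.5942)=-0.3280, 0.064×(-2.7489)=-0.1759, 0.016×(-4.1352)=-0.0662, 0.104×(-2.2634)=-0.2354, 0.096×(-2.3434)=-0.2250, 0.064×(-2.7489)=-0.1759.
Sum = -1.4418, so H' = 1.44.

1.44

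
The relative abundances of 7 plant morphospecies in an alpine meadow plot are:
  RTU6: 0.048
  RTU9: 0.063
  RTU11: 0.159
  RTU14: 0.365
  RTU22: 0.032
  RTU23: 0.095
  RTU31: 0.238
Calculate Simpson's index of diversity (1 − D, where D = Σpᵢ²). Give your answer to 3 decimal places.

D = 0.048² + 0.063² + 0.159² + 0.365² + 0.032² + 0.095² + 0.238² = 0.00230 + 0.00397 + 0.02528 + 0.13322 + 0.00102 + 0.00903 + 0.05664 = 0.23147 (working shown to 5 dp, full precision carried).
So 1 − D = 0.76853, i.e. 0.769 to 3 decimal places.

0.769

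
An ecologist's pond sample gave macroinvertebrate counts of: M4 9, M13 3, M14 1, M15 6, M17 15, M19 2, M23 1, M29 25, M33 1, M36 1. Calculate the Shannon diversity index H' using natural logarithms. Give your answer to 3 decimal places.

Total N = 9+3+1+6+15+2+1+25+1+1 = 64, so the proportions are 0.14062, 0.04688, 0.01562, 0.09375, 0.23438, 0.03125, 0.01562, 0.39062, 0.01562, 0.01562 (working shown to 5 dp, full precision carried).
Each pᵢ ln pᵢ term: 0.14062×(-1.96166)=-0.27586, 0.04688×(-3.06027)=-0.14345, 0.01562×(-4.15888)=-0.06498, 0.09375×(-2.36712)=-0.22192, 0.23438×(-1.45083)=-0.34004, 0.03125×(-3.46574)=-0.10830, 0.01562×(-4.15888)=-0.06498, 0.39062×(-0.94001)=-0.36719, 0.01562×(-4.15888)=-0.06498, 0.01562×(-4.15888)=-0.06498.
Sum = -1.71669, so H' = 1.717.

1.717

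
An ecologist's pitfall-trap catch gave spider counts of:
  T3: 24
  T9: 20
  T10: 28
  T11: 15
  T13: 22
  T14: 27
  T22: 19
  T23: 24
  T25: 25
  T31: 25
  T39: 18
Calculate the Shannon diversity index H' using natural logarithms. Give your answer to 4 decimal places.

Total N = 24+20+28+15+22+27+19+24+25+25+18 = 247, so the proportions are 0.097166, 0.080972, 0.11336, 0.060729, 0.089069, 0.109312, 0.076923, 0.097166, 0.101215, 0.101215, 0.072874 (working shown to 6 dp, full precision carried).
Each pᵢ ln pᵢ term: 0.097166×(-2.331335)=-0.226526, 0.080972×(-2.513656)=-0.203535, 0.11336×(-2.177184)=-0.246806, 0.060729×(-2.801338)=-0.170122, 0.089069×(-2.418346)=-0.215399, 0.109312×(-2.213551)=-0.241967, 0.076923×(-2.564949)=-0.197304, 0.097166×(-2.331335)=-0.226526, 0.101215×(-2.290513)=-0.231833, 0.101215×(-2.290513)=-0.231833, 0.072874×(-2.619017)=-0.190860.
Sum = -2.382712, so H' = 2.3827.

2.3827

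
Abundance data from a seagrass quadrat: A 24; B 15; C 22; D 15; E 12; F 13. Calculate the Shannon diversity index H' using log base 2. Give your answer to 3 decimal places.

2.535

Total N = 24+15+22+15+12+13 = 101, so the proportions are 0.23762, 0.14851, 0.21782, 0.14851, 0.11881, 0.12871 (working shown to 5 dp, full precision carried).
Each pᵢ log₂ pᵢ term: 0.23762×(-2.07325)=-0.49265, 0.14851×(-2.75132)=-0.40861, 0.21782×(-2.19878)=-0.47894, 0.14851×(-2.75132)=-0.40861, 0.11881×(-3.07325)=-0.36514, 0.12871×(-2.95777)=-0.38070.
Sum = -2.53466, so H' = 2.535.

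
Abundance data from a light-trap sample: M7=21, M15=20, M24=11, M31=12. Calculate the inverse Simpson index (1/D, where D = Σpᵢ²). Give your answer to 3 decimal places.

Total N = 21+20+11+12 = 64, so the proportions are 0.328125, 0.3125, 0.171875, 0.1875 (working shown to 7 dp, full precision carried).
D = 0.328125² + 0.3125² + 0.171875² + 0.1875² = 0.1076660 + 0.0976562 + 0.0295410 + 0.0351562 = 0.2700195.
So 1/D = 3.70344, i.e. 3.703 to 3 decimal places.

3.703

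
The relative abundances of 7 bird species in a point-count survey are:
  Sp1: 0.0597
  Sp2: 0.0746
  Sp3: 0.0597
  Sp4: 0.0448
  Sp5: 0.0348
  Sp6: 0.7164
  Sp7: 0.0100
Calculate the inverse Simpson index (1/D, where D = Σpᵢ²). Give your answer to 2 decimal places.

1.89

D = 0.0597² + 0.0746² + 0.0597² + 0.0448² + 0.0348² + 0.7164² + 0.01² = 0.00356 + 0.00557 + 0.00356 + 0.00201 + 0.00121 + 0.51323 + 0.00010 = 0.52924 (working shown to 5 dp, full precision carried).
So 1/D = 1.8895, i.e. 1.89 to 2 decimal places.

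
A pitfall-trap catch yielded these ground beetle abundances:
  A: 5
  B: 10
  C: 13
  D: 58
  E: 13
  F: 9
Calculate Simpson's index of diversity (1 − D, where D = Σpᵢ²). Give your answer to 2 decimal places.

0.66

Total N = 5+10+13+58+13+9 = 108, so the proportions are 0.0463, 0.09259, 0.12037, 0.53704, 0.12037, 0.08333 (working shown to 5 dp, full precision carried).
D = 0.0463² + 0.09259² + 0.12037² + 0.53704² + 0.12037² + 0.08333² = 0.00214 + 0.00857 + 0.01449 + 0.28841 + 0.01449 + 0.00694 = 0.33505.
So 1 − D = 0.66495, i.e. 0.66 to 2 decimal places.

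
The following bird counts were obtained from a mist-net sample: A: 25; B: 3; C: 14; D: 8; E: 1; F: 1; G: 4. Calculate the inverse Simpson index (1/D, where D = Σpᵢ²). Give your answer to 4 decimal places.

3.4386

Total N = 25+3+14+8+1+1+4 = 56, so the proportions are 0.44642857, 0.05357143, 0.25, 0.14285714, 0.01785714, 0.01785714, 0.07142857 (working shown to 8 dp, full precision carried).
D = 0.44642857² + 0.05357143² + 0.25² + 0.14285714² + 0.01785714² + 0.01785714² + 0.07142857² = 0.19929847 + 0.00286990 + 0.06250000 + 0.02040816 + 0.00031888 + 0.00031888 + 0.00510204 = 0.29081633.
So 1/D = 3.438596, i.e. 3.4386 to 4 decimal places.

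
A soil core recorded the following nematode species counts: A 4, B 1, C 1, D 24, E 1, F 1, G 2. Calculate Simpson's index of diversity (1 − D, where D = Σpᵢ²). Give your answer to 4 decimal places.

0.4810

Total N = 4+1+1+24+1+1+2 = 34, so the proportions are 0.117647, 0.029412, 0.029412, 0.705882, 0.029412, 0.029412, 0.058824 (working shown to 6 dp, full precision carried).
D = 0.117647² + 0.029412² + 0.029412² + 0.705882² + 0.029412² + 0.029412² + 0.058824² = 0.013841 + 0.000865 + 0.000865 + 0.498270 + 0.000865 + 0.000865 + 0.003460 = 0.519031.
So 1 − D = 0.480969, i.e. 0.4810 to 4 decimal places.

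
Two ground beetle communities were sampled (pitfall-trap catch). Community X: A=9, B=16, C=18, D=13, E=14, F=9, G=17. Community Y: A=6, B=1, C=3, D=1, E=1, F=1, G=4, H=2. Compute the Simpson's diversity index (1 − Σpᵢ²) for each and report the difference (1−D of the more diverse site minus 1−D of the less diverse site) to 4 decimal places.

0.0397

Community X: N=96, proportions 0.09375, 0.166667, 0.1875, 0.135417, 0.145833, 0.09375, 0.177083, giving 1−D = 0.848524 (working shown to 6 dp, full precision carried).
Community Y: N=19, proportions 0.315789, 0.052632, 0.157895, 0.052632, 0.052632, 0.052632, 0.210526, 0.105263, giving 1−D = 0.808864.
Difference = |0.848524 − 0.808864| = 0.039660, i.e. 0.0397 to 4 decimal places.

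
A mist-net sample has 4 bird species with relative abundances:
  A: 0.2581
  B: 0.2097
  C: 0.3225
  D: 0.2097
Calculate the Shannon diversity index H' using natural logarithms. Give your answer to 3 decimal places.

1.370

Each pᵢ ln pᵢ term (working shown to 5 dp, full precision carried): 0.2581×(-1.35441)=-0.34957, 0.2097×(-1.56208)=-0.32757, 0.3225×(-1.13165)=-0.36496, 0.2097×(-1.56208)=-0.32757.
Sum = -1.36967, so H' = 1.370.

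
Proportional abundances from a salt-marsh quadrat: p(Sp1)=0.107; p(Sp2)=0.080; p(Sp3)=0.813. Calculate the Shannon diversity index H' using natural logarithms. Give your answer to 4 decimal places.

0.6095

Each pᵢ ln pᵢ term (working shown to 6 dp, full precision carried): 0.107×(-2.234926)=-0.239137, 0.08×(-2.525729)=-0.202058, 0.813×(-0.207024)=-0.168311.
Sum = -0.609506, so H' = 0.6095.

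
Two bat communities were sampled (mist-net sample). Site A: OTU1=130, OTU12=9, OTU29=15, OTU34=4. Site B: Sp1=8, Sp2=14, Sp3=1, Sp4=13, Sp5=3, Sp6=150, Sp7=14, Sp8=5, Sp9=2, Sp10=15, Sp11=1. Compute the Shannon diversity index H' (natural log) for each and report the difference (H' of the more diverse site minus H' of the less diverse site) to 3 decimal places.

Site A: N=158, proportions 0.822785, 0.056962, 0.094937, 0.025316, giving H' = 0.640314 (working shown to 6 dp, full precision carried).
Site B: N=226, proportions 0.035398, 0.061947, 0.004425, 0.057522, 0.013274, 0.663717, 0.061947, 0.022124, 0.00885, 0.066372, 0.004425, giving H' = 1.310717.
Difference = |0.640314 − 1.310717| = 0.670403, i.e. 0.670 to 3 decimal places.

0.670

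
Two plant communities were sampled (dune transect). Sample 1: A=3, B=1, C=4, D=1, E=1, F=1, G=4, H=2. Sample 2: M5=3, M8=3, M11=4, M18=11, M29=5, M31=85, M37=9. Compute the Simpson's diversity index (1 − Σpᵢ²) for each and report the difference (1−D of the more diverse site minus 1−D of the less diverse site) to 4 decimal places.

0.3503

Sample 1: N=17, proportions 0.176471, 0.058824, 0.235294, 0.058824, 0.058824, 0.058824, 0.235294, 0.117647, giving 1−D = 0.830450 (working shown to 6 dp, full precision carried).
Sample 2: N=120, proportions 0.025, 0.025, 0.033333, 0.091667, 0.041667, 0.708333, 0.075, giving 1−D = 0.480139.
Difference = |0.830450 − 0.480139| = 0.350311, i.e. 0.3503 to 4 decimal places.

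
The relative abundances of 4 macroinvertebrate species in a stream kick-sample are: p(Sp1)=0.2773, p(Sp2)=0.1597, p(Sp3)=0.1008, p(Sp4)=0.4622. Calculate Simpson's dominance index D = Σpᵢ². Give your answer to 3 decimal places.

D = 0.2773² + 0.1597² + 0.1008² + 0.4622² = 0.07690 + 0.02550 + 0.01016 + 0.21363 = 0.32619 (working shown to 5 dp, full precision carried).
To 3 decimal places, D = 0.326.

0.326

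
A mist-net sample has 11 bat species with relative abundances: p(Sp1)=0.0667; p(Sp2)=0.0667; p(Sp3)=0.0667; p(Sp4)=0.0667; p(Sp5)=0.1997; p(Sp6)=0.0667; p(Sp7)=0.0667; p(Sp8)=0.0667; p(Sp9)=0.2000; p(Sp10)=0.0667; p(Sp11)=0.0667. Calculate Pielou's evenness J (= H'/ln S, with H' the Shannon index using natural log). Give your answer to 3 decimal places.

H' = −Σ pᵢ ln pᵢ = −((-0.18059) + (-0.18059) + (-0.18059) + (-0.18059) + (-0.32170) + (-0.18059) + (-0.18059) + (-0.18059) + (-0.32189) + (-0.18059) + (-0.18059)) = 2.26893 (working shown to 5 dp, full precision carried).
With S = 11 species, ln S = 2.39790, so J = 2.26893/2.39790 = 0.94622, i.e. 0.946 to 3 decimal places.

0.946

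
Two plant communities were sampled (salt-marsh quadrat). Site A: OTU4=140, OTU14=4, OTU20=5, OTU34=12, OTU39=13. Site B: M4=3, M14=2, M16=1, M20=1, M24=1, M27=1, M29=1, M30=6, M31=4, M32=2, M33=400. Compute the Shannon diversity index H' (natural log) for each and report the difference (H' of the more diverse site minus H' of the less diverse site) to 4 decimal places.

0.4290

Site A: N=174, proportions 0.804598, 0.022989, 0.028736, 0.068966, 0.074713, giving H' = 0.741897 (working shown to 6 dp, full precision carried).
Site B: N=422, proportions 0.007109, 0.004739, 0.00237, 0.00237, 0.00237, 0.00237, 0.00237, 0.014218, 0.009479, 0.004739, 0.947867, giving H' = 0.312896.
Difference = |0.741897 − 0.312896| = 0.429001, i.e. 0.4290 to 4 decimal places.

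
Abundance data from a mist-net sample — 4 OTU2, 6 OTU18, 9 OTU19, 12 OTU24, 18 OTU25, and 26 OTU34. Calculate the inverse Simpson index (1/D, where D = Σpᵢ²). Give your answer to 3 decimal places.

4.405

Total N = 4+6+9+12+18+26 = 75, so the proportions are 0.0533333, 0.08, 0.12, 0.16, 0.24, 0.3466667 (working shown to 7 dp, full precision carried).
D = 0.0533333² + 0.08² + 0.12² + 0.16² + 0.24² + 0.3466667² = 0.0028444 + 0.0064000 + 0.0144000 + 0.0256000 + 0.0576000 + 0.1201778 = 0.2270222.
So 1/D = 4.40486, i.e. 4.405 to 3 decimal places.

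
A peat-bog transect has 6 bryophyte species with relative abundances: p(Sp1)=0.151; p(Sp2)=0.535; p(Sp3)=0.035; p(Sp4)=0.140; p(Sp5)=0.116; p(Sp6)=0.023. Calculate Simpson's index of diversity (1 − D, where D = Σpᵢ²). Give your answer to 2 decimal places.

0.66

D = 0.151² + 0.535² + 0.035² + 0.14² + 0.116² + 0.023² = 0.0228 + 0.2862 + 0.0012 + 0.0196 + 0.0135 + 0.0005 = 0.3438 (working shown to 4 dp, full precision carried).
So 1 − D = 0.6562, i.e. 0.66 to 2 decimal places.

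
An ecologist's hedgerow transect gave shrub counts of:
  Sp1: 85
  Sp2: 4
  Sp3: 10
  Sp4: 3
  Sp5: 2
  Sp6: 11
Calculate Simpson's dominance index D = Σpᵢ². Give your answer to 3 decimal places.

Total N = 85+4+10+3+2+11 = 115, so the proportions are 0.73913, 0.03478, 0.08696, 0.02609, 0.01739, 0.09565 (working shown to 5 dp, full precision carried).
D = 0.73913² + 0.03478² + 0.08696² + 0.02609² + 0.01739² + 0.09565² = 0.54631 + 0.00121 + 0.00756 + 0.00068 + 0.00030 + 0.00915 = 0.56522.
To 3 decimal places, D = 0.565.

0.565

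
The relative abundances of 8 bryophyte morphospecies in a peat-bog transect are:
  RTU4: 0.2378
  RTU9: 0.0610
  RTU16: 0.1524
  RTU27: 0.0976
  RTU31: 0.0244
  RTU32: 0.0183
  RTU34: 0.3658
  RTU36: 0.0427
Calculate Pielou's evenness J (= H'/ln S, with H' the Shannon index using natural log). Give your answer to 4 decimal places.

H' = −Σ pᵢ ln pᵢ = −((-0.341558) + (-0.170610) + (-0.286702) + (-0.227103) + (-0.090601) + (-0.073216) + (-0.367874) + (-0.134657)) = 1.692321 (working shown to 6 dp, full precision carried).
With S = 8 species, ln S = 2.079442, so J = 1.692321/2.079442 = 0.813834, i.e. 0.8138 to 4 decimal places.

0.8138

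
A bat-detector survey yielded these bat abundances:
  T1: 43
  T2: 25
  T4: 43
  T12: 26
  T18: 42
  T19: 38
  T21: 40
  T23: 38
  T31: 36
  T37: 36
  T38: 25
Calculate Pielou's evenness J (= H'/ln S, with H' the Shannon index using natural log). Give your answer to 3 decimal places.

0.992

Total N = 43+25+43+26+42+38+40+38+36+36+25 = 392, so the proportions are 0.10969, 0.06378, 0.10969, 0.06633, 0.10714, 0.09694, 0.10204, 0.09694, 0.09184, 0.09184, 0.06378 (working shown to 5 dp, full precision carried).
H' = −Σ pᵢ ln pᵢ = −((-0.24243) + (-0.17553) + (-0.24243) + (-0.17995) + (-0.23931) + (-0.22622) + (-0.23290) + (-0.22622) + (-0.21928) + (-0.21928) + (-0.17553)) = 2.37911.
With S = 11 species, ln S = 2.39790, so J = 2.37911/2.39790 = 0.99216, i.e. 0.992 to 3 decimal places.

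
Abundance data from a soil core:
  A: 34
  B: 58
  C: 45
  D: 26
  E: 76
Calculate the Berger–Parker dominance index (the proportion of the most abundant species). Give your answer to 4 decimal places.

0.3180

Total N = 34+58+45+26+76 = 239, so the proportions are 0.142259, 0.242678, 0.188285, 0.108787, 0.317992 (working shown to 6 dp, full precision carried).
The largest proportion is 0.317992, i.e. d = 0.3180 to 4 decimal places.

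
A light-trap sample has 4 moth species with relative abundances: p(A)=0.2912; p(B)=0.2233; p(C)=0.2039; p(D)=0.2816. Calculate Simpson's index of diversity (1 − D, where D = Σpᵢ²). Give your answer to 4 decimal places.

D = 0.2912² + 0.2233² + 0.2039² + 0.2816² = 0.084797 + 0.049863 + 0.041575 + 0.079299 = 0.255534 (working shown to 6 dp, full precision carried).
So 1 − D = 0.744466, i.e. 0.7445 to 4 decimal places.

0.7445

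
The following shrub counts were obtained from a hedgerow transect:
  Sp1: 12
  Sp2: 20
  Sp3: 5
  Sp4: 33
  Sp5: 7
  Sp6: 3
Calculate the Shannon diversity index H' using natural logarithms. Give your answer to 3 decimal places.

1.506

Total N = 12+20+5+33+7+3 = 80, so the proportions are 0.15, 0.25, 0.0625, 0.4125, 0.0875, 0.0375 (working shown to 5 dp, full precision carried).
Each pᵢ ln pᵢ term: 0.15×(-1.89712)=-0.28457, 0.25×(-1.38629)=-0.34657, 0.0625×(-2.77259)=-0.17329, 0.4125×(-0.88552)=-0.36528, 0.0875×(-2.43612)=-0.21316, 0.0375×(-3.28341)=-0.12313.
Sum = -1.50599, so H' = 1.506.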